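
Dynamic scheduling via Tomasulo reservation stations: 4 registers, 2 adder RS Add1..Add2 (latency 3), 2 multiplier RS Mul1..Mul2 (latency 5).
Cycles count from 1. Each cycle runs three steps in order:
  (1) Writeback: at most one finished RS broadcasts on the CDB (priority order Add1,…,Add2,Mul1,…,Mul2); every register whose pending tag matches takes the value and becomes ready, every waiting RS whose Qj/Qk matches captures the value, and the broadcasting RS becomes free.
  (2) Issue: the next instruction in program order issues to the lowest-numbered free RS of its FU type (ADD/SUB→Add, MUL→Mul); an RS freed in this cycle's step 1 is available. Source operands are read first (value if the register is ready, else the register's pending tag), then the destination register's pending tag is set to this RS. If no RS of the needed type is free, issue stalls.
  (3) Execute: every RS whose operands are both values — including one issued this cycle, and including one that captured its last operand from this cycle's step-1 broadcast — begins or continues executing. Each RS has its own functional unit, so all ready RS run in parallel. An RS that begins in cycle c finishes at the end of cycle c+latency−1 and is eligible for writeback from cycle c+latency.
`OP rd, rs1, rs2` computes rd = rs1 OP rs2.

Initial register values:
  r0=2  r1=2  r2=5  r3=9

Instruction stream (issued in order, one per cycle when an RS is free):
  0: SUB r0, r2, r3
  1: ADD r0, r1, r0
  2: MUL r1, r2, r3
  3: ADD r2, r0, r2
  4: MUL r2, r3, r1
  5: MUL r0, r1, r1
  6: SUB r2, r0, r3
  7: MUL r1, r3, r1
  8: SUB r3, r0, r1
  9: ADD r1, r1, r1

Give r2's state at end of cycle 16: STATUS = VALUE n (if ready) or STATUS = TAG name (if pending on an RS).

STATUS = VALUE 2016

c1: issue SUB r0<-Add1 | r0:Add1,r1:2,r2:5,r3:9
c2: issue ADD r0<-Add2 | r0:Add2,r1:2,r2:5,r3:9
c3: issue MUL r1<-Mul1 | r0:Add2,r1:Mul1,r2:5,r3:9
c4: CDB Add1=-4; issue ADD r2<-Add1 | r0:Add2,r1:Mul1,r2:Add1,r3:9
c5: issue MUL r2<-Mul2 | r0:Add2,r1:Mul1,r2:Mul2,r3:9
c6: stall | r0:Add2,r1:Mul1,r2:Mul2,r3:9
c7: CDB Add2=-2; stall | r0:-2,r1:Mul1,r2:Mul2,r3:9
c8: CDB Mul1=45; issue MUL r0<-Mul1 | r0:Mul1,r1:45,r2:Mul2,r3:9
c9: issue SUB r2<-Add2 | r0:Mul1,r1:45,r2:Add2,r3:9
c10: CDB Add1=3; stall | r0:Mul1,r1:45,r2:Add2,r3:9
c11: stall | r0:Mul1,r1:45,r2:Add2,r3:9
c12: stall | r0:Mul1,r1:45,r2:Add2,r3:9
c13: CDB Mul1=2025; issue MUL r1<-Mul1 | r0:2025,r1:Mul1,r2:Add2,r3:9
c14: CDB Mul2=405; issue SUB r3<-Add1 | r0:2025,r1:Mul1,r2:Add2,r3:Add1
c15: stall | r0:2025,r1:Mul1,r2:Add2,r3:Add1
c16: CDB Add2=2016; issue ADD r1<-Add2 | r0:2025,r1:Add2,r2:2016,r3:Add1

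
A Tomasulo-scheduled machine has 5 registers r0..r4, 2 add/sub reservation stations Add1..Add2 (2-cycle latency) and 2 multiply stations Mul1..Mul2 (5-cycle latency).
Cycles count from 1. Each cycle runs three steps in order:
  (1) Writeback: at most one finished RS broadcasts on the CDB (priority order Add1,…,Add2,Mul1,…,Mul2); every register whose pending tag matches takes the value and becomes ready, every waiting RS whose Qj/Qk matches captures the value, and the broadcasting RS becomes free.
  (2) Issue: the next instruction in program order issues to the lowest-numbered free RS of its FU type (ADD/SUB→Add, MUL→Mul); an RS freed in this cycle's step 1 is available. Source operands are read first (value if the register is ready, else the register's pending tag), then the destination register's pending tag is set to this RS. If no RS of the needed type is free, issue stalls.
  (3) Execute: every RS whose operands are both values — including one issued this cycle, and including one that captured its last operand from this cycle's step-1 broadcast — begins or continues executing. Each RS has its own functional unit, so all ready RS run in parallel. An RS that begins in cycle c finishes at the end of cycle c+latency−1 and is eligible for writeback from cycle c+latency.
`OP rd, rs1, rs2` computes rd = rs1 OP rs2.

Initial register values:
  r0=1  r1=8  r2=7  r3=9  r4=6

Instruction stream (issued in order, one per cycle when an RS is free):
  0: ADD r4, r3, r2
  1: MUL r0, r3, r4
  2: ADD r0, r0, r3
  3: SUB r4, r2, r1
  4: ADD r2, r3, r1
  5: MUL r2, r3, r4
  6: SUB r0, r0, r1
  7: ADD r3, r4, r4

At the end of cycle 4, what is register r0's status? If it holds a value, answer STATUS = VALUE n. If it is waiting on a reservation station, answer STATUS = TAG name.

STATUS = TAG Add1

c1: issue ADD r4<-Add1 | r0:1,r1:8,r2:7,r3:9,r4:Add1
c2: issue MUL r0<-Mul1 | r0:Mul1,r1:8,r2:7,r3:9,r4:Add1
c3: CDB Add1=16; issue ADD r0<-Add1 | r0:Add1,r1:8,r2:7,r3:9,r4:16
c4: issue SUB r4<-Add2 | r0:Add1,r1:8,r2:7,r3:9,r4:Add2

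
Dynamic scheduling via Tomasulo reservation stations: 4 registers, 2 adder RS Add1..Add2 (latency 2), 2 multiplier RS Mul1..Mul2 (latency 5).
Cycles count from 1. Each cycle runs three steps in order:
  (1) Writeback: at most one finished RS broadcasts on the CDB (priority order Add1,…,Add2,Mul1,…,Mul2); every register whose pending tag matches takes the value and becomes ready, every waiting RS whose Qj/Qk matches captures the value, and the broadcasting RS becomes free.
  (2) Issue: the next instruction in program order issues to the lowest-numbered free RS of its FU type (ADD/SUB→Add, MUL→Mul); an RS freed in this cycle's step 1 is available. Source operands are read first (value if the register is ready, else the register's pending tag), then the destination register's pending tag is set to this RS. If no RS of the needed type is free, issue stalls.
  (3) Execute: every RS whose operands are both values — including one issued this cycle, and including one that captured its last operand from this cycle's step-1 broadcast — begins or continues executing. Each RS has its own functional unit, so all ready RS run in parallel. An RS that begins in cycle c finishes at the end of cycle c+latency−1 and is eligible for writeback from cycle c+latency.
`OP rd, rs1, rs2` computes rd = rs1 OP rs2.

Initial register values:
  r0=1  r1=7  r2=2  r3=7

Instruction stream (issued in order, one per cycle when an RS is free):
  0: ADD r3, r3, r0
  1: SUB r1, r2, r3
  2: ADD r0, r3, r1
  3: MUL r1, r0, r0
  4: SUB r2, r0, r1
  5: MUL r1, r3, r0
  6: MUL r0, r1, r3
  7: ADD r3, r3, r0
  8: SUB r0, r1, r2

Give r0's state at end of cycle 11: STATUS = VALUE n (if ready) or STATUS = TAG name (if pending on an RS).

c1: issue ADD r3<-Add1 | r0:1,r1:7,r2:2,r3:Add1
c2: issue SUB r1<-Add2 | r0:1,r1:Add2,r2:2,r3:Add1
c3: CDB Add1=8; issue ADD r0<-Add1 | r0:Add1,r1:Add2,r2:2,r3:8
c4: issue MUL r1<-Mul1 | r0:Add1,r1:Mul1,r2:2,r3:8
c5: CDB Add2=-6; issue SUB r2<-Add2 | r0:Add1,r1:Mul1,r2:Add2,r3:8
c6: issue MUL r1<-Mul2 | r0:Add1,r1:Mul2,r2:Add2,r3:8
c7: CDB Add1=2; stall | r0:2,r1:Mul2,r2:Add2,r3:8
c8: stall | r0:2,r1:Mul2,r2:Add2,r3:8
c9: stall | r0:2,r1:Mul2,r2:Add2,r3:8
c10: stall | r0:2,r1:Mul2,r2:Add2,r3:8
c11: stall | r0:2,r1:Mul2,r2:Add2,r3:8

STATUS = VALUE 2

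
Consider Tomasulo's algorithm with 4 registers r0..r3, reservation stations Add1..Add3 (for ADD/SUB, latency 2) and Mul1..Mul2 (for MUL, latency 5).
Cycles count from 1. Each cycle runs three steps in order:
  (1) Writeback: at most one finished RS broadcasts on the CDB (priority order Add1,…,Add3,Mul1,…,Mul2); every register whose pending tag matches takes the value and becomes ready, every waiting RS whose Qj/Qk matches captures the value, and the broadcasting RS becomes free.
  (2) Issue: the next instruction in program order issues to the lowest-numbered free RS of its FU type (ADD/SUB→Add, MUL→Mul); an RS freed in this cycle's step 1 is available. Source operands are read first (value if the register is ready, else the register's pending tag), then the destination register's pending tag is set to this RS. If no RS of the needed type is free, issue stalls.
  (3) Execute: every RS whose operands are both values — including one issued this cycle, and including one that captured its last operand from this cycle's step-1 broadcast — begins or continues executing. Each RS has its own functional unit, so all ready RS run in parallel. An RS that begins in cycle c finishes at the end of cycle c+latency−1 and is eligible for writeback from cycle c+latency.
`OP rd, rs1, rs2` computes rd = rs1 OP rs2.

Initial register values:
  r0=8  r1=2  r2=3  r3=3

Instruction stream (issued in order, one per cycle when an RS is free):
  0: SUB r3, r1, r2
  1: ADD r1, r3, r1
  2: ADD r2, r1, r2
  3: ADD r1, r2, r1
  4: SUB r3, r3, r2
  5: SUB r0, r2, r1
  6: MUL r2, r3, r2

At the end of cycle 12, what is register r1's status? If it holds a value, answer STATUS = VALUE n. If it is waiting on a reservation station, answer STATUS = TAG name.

STATUS = VALUE 5

cycle 1: issue SUB r3<-Add1 // r0:8,r1:2,r2:3,r3:Add1
cycle 2: issue ADD r1<-Add2 // r0:8,r1:Add2,r2:3,r3:Add1
cycle 3: CDB Add1=-1; issue ADD r2<-Add1 // r0:8,r1:Add2,r2:Add1,r3:-1
cycle 4: issue ADD r1<-Add3 // r0:8,r1:Add3,r2:Add1,r3:-1
cycle 5: CDB Add2=1; issue SUB r3<-Add2 // r0:8,r1:Add3,r2:Add1,r3:Add2
cycle 6: stall // r0:8,r1:Add3,r2:Add1,r3:Add2
cycle 7: CDB Add1=4; issue SUB r0<-Add1 // r0:Add1,r1:Add3,r2:4,r3:Add2
cycle 8: issue MUL r2<-Mul1 // r0:Add1,r1:Add3,r2:Mul1,r3:Add2
cycle 9: CDB Add2=-5 // r0:Add1,r1:Add3,r2:Mul1,r3:-5
cycle 10: CDB Add3=5 // r0:Add1,r1:5,r2:Mul1,r3:-5
cycle 11: - // r0:Add1,r1:5,r2:Mul1,r3:-5
cycle 12: CDB Add1=-1 // r0:-1,r1:5,r2:Mul1,r3:-5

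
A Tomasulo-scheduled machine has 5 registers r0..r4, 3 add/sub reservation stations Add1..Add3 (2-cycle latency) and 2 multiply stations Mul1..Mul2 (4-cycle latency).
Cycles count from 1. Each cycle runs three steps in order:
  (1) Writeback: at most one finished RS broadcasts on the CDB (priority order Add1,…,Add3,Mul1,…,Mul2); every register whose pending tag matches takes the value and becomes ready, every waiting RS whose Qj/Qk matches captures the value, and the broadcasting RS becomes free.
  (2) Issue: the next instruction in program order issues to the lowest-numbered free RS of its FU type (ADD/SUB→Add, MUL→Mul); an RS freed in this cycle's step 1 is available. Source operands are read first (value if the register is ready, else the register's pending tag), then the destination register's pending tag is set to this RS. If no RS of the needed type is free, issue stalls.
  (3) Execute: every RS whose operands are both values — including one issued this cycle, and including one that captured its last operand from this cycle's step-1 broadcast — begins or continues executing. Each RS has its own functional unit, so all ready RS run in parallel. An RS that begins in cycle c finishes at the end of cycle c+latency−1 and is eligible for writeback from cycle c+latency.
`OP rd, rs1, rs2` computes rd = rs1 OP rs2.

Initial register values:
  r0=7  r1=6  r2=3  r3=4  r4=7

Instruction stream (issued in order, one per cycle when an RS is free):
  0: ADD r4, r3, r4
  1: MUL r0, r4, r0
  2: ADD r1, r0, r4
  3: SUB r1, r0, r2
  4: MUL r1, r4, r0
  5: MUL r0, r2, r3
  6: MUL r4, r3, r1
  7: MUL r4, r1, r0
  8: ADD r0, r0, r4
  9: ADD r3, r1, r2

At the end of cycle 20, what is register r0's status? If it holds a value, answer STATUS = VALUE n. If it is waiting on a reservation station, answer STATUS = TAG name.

c1: issue ADD r4<-Add1 | r0:7,r1:6,r2:3,r3:4,r4:Add1
c2: issue MUL r0<-Mul1 | r0:Mul1,r1:6,r2:3,r3:4,r4:Add1
c3: CDB Add1=11; issue ADD r1<-Add1 | r0:Mul1,r1:Add1,r2:3,r3:4,r4:11
c4: issue SUB r1<-Add2 | r0:Mul1,r1:Add2,r2:3,r3:4,r4:11
c5: issue MUL r1<-Mul2 | r0:Mul1,r1:Mul2,r2:3,r3:4,r4:11
c6: stall | r0:Mul1,r1:Mul2,r2:3,r3:4,r4:11
c7: CDB Mul1=77; issue MUL r0<-Mul1 | r0:Mul1,r1:Mul2,r2:3,r3:4,r4:11
c8: stall | r0:Mul1,r1:Mul2,r2:3,r3:4,r4:11
c9: CDB Add1=88; stall | r0:Mul1,r1:Mul2,r2:3,r3:4,r4:11
c10: CDB Add2=74; stall | r0:Mul1,r1:Mul2,r2:3,r3:4,r4:11
c11: CDB Mul1=12; issue MUL r4<-Mul1 | r0:12,r1:Mul2,r2:3,r3:4,r4:Mul1
c12: CDB Mul2=847; issue MUL r4<-Mul2 | r0:12,r1:847,r2:3,r3:4,r4:Mul2
c13: issue ADD r0<-Add1 | r0:Add1,r1:847,r2:3,r3:4,r4:Mul2
c14: issue ADD r3<-Add2 | r0:Add1,r1:847,r2:3,r3:Add2,r4:Mul2
c15: - | r0:Add1,r1:847,r2:3,r3:Add2,r4:Mul2
c16: CDB Add2=850 | r0:Add1,r1:847,r2:3,r3:850,r4:Mul2
c17: CDB Mul1=3388 | r0:Add1,r1:847,r2:3,r3:850,r4:Mul2
c18: CDB Mul2=10164 | r0:Add1,r1:847,r2:3,r3:850,r4:10164
c19: - | r0:Add1,r1:847,r2:3,r3:850,r4:10164
c20: CDB Add1=10176 | r0:10176,r1:847,r2:3,r3:850,r4:10164

STATUS = VALUE 10176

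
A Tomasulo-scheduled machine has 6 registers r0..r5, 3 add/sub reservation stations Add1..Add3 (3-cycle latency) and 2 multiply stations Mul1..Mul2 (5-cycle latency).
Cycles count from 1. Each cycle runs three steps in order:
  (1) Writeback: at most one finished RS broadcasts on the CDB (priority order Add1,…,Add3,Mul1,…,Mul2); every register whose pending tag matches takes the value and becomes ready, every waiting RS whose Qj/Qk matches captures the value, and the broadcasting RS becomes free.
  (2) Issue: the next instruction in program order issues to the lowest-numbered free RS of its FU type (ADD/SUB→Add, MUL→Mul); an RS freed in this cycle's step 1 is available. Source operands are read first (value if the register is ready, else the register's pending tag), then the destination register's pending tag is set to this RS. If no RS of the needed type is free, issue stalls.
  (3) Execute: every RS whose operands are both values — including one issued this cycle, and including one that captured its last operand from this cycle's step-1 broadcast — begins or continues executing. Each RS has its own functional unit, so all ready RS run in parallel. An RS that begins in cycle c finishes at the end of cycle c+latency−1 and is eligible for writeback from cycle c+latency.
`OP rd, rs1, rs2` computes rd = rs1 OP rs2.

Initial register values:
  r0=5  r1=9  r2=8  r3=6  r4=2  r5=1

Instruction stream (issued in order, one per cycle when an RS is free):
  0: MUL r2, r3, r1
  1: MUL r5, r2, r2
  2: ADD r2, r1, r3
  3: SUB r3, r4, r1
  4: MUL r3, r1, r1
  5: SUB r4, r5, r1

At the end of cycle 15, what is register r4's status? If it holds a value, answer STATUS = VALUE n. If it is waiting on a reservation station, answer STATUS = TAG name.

  c1: issue MUL r2<-Mul1  regs: r0:5,r1:9,r2:Mul1,r3:6,r4:2,r5:1
  c2: issue MUL r5<-Mul2  regs: r0:5,r1:9,r2:Mul1,r3:6,r4:2,r5:Mul2
  c3: issue ADD r2<-Add1  regs: r0:5,r1:9,r2:Add1,r3:6,r4:2,r5:Mul2
  c4: issue SUB r3<-Add2  regs: r0:5,r1:9,r2:Add1,r3:Add2,r4:2,r5:Mul2
  c5: stall  regs: r0:5,r1:9,r2:Add1,r3:Add2,r4:2,r5:Mul2
  c6: CDB Add1=15; stall  regs: r0:5,r1:9,r2:15,r3:Add2,r4:2,r5:Mul2
  c7: CDB Add2=-7; stall  regs: r0:5,r1:9,r2:15,r3:-7,r4:2,r5:Mul2
  c8: CDB Mul1=54; issue MUL r3<-Mul1  regs: r0:5,r1:9,r2:15,r3:Mul1,r4:2,r5:Mul2
  c9: issue SUB r4<-Add1  regs: r0:5,r1:9,r2:15,r3:Mul1,r4:Add1,r5:Mul2
  c10: -  regs: r0:5,r1:9,r2:15,r3:Mul1,r4:Add1,r5:Mul2
  c11: -  regs: r0:5,r1:9,r2:15,r3:Mul1,r4:Add1,r5:Mul2
  c12: -  regs: r0:5,r1:9,r2:15,r3:Mul1,r4:Add1,r5:Mul2
  c13: CDB Mul1=81  regs: r0:5,r1:9,r2:15,r3:81,r4:Add1,r5:Mul2
  c14: CDB Mul2=2916  regs: r0:5,r1:9,r2:15,r3:81,r4:Add1,r5:2916
  c15: -  regs: r0:5,r1:9,r2:15,r3:81,r4:Add1,r5:2916

STATUS = TAG Add1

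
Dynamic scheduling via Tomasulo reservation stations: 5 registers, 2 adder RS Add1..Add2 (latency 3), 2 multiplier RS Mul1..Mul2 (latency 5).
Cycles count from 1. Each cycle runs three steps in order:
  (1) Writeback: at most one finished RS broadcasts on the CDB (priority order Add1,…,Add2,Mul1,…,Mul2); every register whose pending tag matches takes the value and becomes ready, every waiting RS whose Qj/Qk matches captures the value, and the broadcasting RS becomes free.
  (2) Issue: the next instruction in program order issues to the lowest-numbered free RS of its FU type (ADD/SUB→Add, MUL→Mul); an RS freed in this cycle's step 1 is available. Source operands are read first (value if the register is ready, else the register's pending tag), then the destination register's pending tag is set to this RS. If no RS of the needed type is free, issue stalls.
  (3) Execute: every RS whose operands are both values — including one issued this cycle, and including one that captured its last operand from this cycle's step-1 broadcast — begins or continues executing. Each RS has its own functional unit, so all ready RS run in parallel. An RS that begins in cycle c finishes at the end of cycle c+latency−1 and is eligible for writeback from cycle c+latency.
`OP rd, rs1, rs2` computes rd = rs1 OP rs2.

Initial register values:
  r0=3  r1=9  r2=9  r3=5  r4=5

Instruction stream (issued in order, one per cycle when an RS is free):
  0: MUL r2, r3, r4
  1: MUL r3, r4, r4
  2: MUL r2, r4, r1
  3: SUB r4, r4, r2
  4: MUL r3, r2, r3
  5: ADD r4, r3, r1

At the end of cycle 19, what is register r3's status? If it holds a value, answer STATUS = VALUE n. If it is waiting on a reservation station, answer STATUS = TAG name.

STATUS = VALUE 1125

cycle 1: issue MUL r2<-Mul1 // r0:3,r1:9,r2:Mul1,r3:5,r4:5
cycle 2: issue MUL r3<-Mul2 // r0:3,r1:9,r2:Mul1,r3:Mul2,r4:5
cycle 3: stall // r0:3,r1:9,r2:Mul1,r3:Mul2,r4:5
cycle 4: stall // r0:3,r1:9,r2:Mul1,r3:Mul2,r4:5
cycle 5: stall // r0:3,r1:9,r2:Mul1,r3:Mul2,r4:5
cycle 6: CDB Mul1=25; issue MUL r2<-Mul1 // r0:3,r1:9,r2:Mul1,r3:Mul2,r4:5
cycle 7: CDB Mul2=25; issue SUB r4<-Add1 // r0:3,r1:9,r2:Mul1,r3:25,r4:Add1
cycle 8: issue MUL r3<-Mul2 // r0:3,r1:9,r2:Mul1,r3:Mul2,r4:Add1
cycle 9: issue ADD r4<-Add2 // r0:3,r1:9,r2:Mul1,r3:Mul2,r4:Add2
cycle 10: - // r0:3,r1:9,r2:Mul1,r3:Mul2,r4:Add2
cycle 11: CDB Mul1=45 // r0:3,r1:9,r2:45,r3:Mul2,r4:Add2
cycle 12: - // r0:3,r1:9,r2:45,r3:Mul2,r4:Add2
cycle 13: - // r0:3,r1:9,r2:45,r3:Mul2,r4:Add2
cycle 14: CDB Add1=-40 // r0:3,r1:9,r2:45,r3:Mul2,r4:Add2
cycle 15: - // r0:3,r1:9,r2:45,r3:Mul2,r4:Add2
cycle 16: CDB Mul2=1125 // r0:3,r1:9,r2:45,r3:1125,r4:Add2
cycle 17: - // r0:3,r1:9,r2:45,r3:1125,r4:Add2
cycle 18: - // r0:3,r1:9,r2:45,r3:1125,r4:Add2
cycle 19: CDB Add2=1134 // r0:3,r1:9,r2:45,r3:1125,r4:1134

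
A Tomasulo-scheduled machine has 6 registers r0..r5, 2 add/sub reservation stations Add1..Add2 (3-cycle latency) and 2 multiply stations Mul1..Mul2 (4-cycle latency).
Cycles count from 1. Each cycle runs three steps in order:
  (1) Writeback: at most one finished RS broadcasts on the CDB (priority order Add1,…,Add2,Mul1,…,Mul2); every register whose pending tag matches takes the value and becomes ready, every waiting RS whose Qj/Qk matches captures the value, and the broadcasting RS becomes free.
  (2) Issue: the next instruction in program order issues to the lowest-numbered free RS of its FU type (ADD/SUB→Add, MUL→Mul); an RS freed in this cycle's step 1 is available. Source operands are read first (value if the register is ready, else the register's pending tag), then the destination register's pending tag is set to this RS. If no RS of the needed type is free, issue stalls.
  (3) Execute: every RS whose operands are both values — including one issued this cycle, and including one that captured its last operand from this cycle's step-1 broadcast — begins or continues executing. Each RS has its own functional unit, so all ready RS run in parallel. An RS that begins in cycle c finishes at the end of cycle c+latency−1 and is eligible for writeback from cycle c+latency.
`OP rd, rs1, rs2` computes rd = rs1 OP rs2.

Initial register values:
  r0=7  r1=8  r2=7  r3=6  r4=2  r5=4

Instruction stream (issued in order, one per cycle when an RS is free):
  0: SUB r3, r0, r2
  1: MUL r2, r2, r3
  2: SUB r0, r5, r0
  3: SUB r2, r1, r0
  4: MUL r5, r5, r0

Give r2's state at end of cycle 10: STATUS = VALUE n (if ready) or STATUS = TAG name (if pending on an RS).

  c1: issue SUB r3<-Add1  regs: r0:7,r1:8,r2:7,r3:Add1,r4:2,r5:4
  c2: issue MUL r2<-Mul1  regs: r0:7,r1:8,r2:Mul1,r3:Add1,r4:2,r5:4
  c3: issue SUB r0<-Add2  regs: r0:Add2,r1:8,r2:Mul1,r3:Add1,r4:2,r5:4
  c4: CDB Add1=0; issue SUB r2<-Add1  regs: r0:Add2,r1:8,r2:Add1,r3:0,r4:2,r5:4
  c5: issue MUL r5<-Mul2  regs: r0:Add2,r1:8,r2:Add1,r3:0,r4:2,r5:Mul2
  c6: CDB Add2=-3  regs: r0:-3,r1:8,r2:Add1,r3:0,r4:2,r5:Mul2
  c7: -  regs: r0:-3,r1:8,r2:Add1,r3:0,r4:2,r5:Mul2
  c8: CDB Mul1=0  regs: r0:-3,r1:8,r2:Add1,r3:0,r4:2,r5:Mul2
  c9: CDB Add1=11  regs: r0:-3,r1:8,r2:11,r3:0,r4:2,r5:Mul2
  c10: CDB Mul2=-12  regs: r0:-3,r1:8,r2:11,r3:0,r4:2,r5:-12

STATUS = VALUE 11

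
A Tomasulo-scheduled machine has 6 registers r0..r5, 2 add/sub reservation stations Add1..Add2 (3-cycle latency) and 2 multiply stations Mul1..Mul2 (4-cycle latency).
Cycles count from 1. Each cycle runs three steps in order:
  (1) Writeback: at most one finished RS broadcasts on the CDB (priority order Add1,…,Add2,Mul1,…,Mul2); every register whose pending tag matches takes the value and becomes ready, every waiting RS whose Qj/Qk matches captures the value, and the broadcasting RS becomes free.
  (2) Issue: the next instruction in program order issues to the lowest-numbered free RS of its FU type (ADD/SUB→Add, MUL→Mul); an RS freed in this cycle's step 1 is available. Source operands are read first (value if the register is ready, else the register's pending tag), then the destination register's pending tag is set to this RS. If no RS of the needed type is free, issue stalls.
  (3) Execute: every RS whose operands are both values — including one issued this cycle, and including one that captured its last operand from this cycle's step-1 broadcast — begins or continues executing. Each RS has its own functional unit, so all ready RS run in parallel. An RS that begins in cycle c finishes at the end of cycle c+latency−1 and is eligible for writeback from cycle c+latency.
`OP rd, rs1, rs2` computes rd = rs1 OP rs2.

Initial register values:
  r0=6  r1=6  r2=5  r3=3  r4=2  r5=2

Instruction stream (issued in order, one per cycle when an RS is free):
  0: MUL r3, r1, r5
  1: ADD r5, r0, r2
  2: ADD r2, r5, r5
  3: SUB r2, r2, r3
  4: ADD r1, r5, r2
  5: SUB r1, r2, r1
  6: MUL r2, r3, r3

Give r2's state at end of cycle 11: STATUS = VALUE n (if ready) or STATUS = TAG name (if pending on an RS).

STATUS = VALUE 10

  c1: issue MUL r3<-Mul1  regs: r0:6,r1:6,r2:5,r3:Mul1,r4:2,r5:2
  c2: issue ADD r5<-Add1  regs: r0:6,r1:6,r2:5,r3:Mul1,r4:2,r5:Add1
  c3: issue ADD r2<-Add2  regs: r0:6,r1:6,r2:Add2,r3:Mul1,r4:2,r5:Add1
  c4: stall  regs: r0:6,r1:6,r2:Add2,r3:Mul1,r4:2,r5:Add1
  c5: CDB Add1=11; issue SUB r2<-Add1  regs: r0:6,r1:6,r2:Add1,r3:Mul1,r4:2,r5:11
  c6: CDB Mul1=12; stall  regs: r0:6,r1:6,r2:Add1,r3:12,r4:2,r5:11
  c7: stall  regs: r0:6,r1:6,r2:Add1,r3:12,r4:2,r5:11
  c8: CDB Add2=22; issue ADD r1<-Add2  regs: r0:6,r1:Add2,r2:Add1,r3:12,r4:2,r5:11
  c9: stall  regs: r0:6,r1:Add2,r2:Add1,r3:12,r4:2,r5:11
  c10: stall  regs: r0:6,r1:Add2,r2:Add1,r3:12,r4:2,r5:11
  c11: CDB Add1=10; issue SUB r1<-Add1  regs: r0:6,r1:Add1,r2:10,r3:12,r4:2,r5:11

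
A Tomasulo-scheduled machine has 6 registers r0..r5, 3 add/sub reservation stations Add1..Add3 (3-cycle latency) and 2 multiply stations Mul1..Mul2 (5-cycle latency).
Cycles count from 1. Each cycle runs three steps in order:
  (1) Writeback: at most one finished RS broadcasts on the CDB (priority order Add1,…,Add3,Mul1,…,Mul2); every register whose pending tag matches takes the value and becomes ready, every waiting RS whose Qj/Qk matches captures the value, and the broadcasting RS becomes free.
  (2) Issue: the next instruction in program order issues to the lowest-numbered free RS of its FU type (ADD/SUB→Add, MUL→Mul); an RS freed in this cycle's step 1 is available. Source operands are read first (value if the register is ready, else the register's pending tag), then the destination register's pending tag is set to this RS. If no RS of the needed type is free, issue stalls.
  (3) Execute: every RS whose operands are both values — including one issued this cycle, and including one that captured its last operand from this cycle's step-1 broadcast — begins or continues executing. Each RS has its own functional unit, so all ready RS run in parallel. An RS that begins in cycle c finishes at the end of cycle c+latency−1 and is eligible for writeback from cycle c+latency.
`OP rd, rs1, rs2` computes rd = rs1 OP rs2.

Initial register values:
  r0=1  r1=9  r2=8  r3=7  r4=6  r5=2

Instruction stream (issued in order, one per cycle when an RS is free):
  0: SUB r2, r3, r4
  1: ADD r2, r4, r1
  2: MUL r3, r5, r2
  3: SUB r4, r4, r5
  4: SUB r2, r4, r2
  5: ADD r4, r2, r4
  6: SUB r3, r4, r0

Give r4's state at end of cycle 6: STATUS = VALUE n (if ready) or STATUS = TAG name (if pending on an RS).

STATUS = TAG Add3

  c1: issue SUB r2<-Add1  regs: r0:1,r1:9,r2:Add1,r3:7,r4:6,r5:2
  c2: issue ADD r2<-Add2  regs: r0:1,r1:9,r2:Add2,r3:7,r4:6,r5:2
  c3: issue MUL r3<-Mul1  regs: r0:1,r1:9,r2:Add2,r3:Mul1,r4:6,r5:2
  c4: CDB Add1=1; issue SUB r4<-Add1  regs: r0:1,r1:9,r2:Add2,r3:Mul1,r4:Add1,r5:2
  c5: CDB Add2=15; issue SUB r2<-Add2  regs: r0:1,r1:9,r2:Add2,r3:Mul1,r4:Add1,r5:2
  c6: issue ADD r4<-Add3  regs: r0:1,r1:9,r2:Add2,r3:Mul1,r4:Add3,r5:2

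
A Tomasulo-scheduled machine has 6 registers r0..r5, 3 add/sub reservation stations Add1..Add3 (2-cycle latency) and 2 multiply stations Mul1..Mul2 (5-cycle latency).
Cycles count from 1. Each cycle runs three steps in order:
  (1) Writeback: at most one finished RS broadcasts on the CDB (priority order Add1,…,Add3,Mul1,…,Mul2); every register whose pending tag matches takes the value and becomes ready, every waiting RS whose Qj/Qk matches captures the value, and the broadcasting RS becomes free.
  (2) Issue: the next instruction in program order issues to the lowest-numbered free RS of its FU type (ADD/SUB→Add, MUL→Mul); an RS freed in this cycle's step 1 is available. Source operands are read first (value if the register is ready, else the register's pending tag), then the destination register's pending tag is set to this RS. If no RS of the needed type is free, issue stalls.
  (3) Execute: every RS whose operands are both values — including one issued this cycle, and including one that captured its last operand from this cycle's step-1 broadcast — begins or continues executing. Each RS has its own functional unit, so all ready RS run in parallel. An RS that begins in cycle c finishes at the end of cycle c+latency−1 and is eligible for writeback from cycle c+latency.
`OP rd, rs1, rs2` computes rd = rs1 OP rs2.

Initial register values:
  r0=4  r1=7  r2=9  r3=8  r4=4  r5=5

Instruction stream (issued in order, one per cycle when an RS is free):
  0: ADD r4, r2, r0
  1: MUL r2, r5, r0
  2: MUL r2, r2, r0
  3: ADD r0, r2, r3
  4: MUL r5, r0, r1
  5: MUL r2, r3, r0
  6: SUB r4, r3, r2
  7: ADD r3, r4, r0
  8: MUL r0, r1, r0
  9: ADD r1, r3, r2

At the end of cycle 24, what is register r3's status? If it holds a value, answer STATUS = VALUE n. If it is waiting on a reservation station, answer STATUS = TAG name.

c1: issue ADD r4<-Add1 | r0:4,r1:7,r2:9,r3:8,r4:Add1,r5:5
c2: issue MUL r2<-Mul1 | r0:4,r1:7,r2:Mul1,r3:8,r4:Add1,r5:5
c3: CDB Add1=13; issue MUL r2<-Mul2 | r0:4,r1:7,r2:Mul2,r3:8,r4:13,r5:5
c4: issue ADD r0<-Add1 | r0:Add1,r1:7,r2:Mul2,r3:8,r4:13,r5:5
c5: stall | r0:Add1,r1:7,r2:Mul2,r3:8,r4:13,r5:5
c6: stall | r0:Add1,r1:7,r2:Mul2,r3:8,r4:13,r5:5
c7: CDB Mul1=20; issue MUL r5<-Mul1 | r0:Add1,r1:7,r2:Mul2,r3:8,r4:13,r5:Mul1
c8: stall | r0:Add1,r1:7,r2:Mul2,r3:8,r4:13,r5:Mul1
c9: stall | r0:Add1,r1:7,r2:Mul2,r3:8,r4:13,r5:Mul1
c10: stall | r0:Add1,r1:7,r2:Mul2,r3:8,r4:13,r5:Mul1
c11: stall | r0:Add1,r1:7,r2:Mul2,r3:8,r4:13,r5:Mul1
c12: CDB Mul2=80; issue MUL r2<-Mul2 | r0:Add1,r1:7,r2:Mul2,r3:8,r4:13,r5:Mul1
c13: issue SUB r4<-Add2 | r0:Add1,r1:7,r2:Mul2,r3:8,r4:Add2,r5:Mul1
c14: CDB Add1=88; issue ADD r3<-Add1 | r0:88,r1:7,r2:Mul2,r3:Add1,r4:Add2,r5:Mul1
c15: stall | r0:88,r1:7,r2:Mul2,r3:Add1,r4:Add2,r5:Mul1
c16: stall | r0:88,r1:7,r2:Mul2,r3:Add1,r4:Add2,r5:Mul1
c17: stall | r0:88,r1:7,r2:Mul2,r3:Add1,r4:Add2,r5:Mul1
c18: stall | r0:88,r1:7,r2:Mul2,r3:Add1,r4:Add2,r5:Mul1
c19: CDB Mul1=616; issue MUL r0<-Mul1 | r0:Mul1,r1:7,r2:Mul2,r3:Add1,r4:Add2,r5:616
c20: CDB Mul2=704; issue ADD r1<-Add3 | r0:Mul1,r1:Add3,r2:704,r3:Add1,r4:Add2,r5:616
c21: - | r0:Mul1,r1:Add3,r2:704,r3:Add1,r4:Add2,r5:616
c22: CDB Add2=-696 | r0:Mul1,r1:Add3,r2:704,r3:Add1,r4:-696,r5:616
c23: - | r0:Mul1,r1:Add3,r2:704,r3:Add1,r4:-696,r5:616
c24: CDB Add1=-608 | r0:Mul1,r1:Add3,r2:704,r3:-608,r4:-696,r5:616

STATUS = VALUE -608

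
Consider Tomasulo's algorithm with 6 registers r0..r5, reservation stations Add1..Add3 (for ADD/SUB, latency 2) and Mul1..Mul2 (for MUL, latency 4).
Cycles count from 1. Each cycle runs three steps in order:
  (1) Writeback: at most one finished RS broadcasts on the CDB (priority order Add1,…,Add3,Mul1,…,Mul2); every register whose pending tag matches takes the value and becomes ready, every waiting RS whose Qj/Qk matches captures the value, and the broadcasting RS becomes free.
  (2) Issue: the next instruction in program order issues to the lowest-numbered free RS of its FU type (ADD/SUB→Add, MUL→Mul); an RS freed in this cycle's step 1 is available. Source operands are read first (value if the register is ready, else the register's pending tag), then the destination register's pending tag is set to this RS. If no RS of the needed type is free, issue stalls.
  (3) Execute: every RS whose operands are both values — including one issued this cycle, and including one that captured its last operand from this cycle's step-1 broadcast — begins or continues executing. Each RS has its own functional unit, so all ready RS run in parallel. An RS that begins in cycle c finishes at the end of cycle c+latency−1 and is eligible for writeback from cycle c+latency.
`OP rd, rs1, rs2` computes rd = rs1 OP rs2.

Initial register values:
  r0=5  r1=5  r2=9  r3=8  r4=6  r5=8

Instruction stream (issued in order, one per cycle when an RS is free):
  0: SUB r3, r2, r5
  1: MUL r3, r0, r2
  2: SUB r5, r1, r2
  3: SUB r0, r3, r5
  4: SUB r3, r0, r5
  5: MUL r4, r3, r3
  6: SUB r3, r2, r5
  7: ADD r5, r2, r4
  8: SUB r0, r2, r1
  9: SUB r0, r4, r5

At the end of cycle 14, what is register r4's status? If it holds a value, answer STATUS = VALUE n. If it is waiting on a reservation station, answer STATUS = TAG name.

STATUS = VALUE 2809

  c1: issue SUB r3<-Add1  regs: r0:5,r1:5,r2:9,r3:Add1,r4:6,r5:8
  c2: issue MUL r3<-Mul1  regs: r0:5,r1:5,r2:9,r3:Mul1,r4:6,r5:8
  c3: CDB Add1=1; issue SUB r5<-Add1  regs: r0:5,r1:5,r2:9,r3:Mul1,r4:6,r5:Add1
  c4: issue SUB r0<-Add2  regs: r0:Add2,r1:5,r2:9,r3:Mul1,r4:6,r5:Add1
  c5: CDB Add1=-4; issue SUB r3<-Add1  regs: r0:Add2,r1:5,r2:9,r3:Add1,r4:6,r5:-4
  c6: CDB Mul1=45; issue MUL r4<-Mul1  regs: r0:Add2,r1:5,r2:9,r3:Add1,r4:Mul1,r5:-4
  c7: issue SUB r3<-Add3  regs: r0:Add2,r1:5,r2:9,r3:Add3,r4:Mul1,r5:-4
  c8: CDB Add2=49; issue ADD r5<-Add2  regs: r0:49,r1:5,r2:9,r3:Add3,r4:Mul1,r5:Add2
  c9: CDB Add3=13; issue SUB r0<-Add3  regs: r0:Add3,r1:5,r2:9,r3:13,r4:Mul1,r5:Add2
  c10: CDB Add1=53; issue SUB r0<-Add1  regs: r0:Add1,r1:5,r2:9,r3:13,r4:Mul1,r5:Add2
  c11: CDB Add3=4  regs: r0:Add1,r1:5,r2:9,r3:13,r4:Mul1,r5:Add2
  c12: -  regs: r0:Add1,r1:5,r2:9,r3:13,r4:Mul1,r5:Add2
  c13: -  regs: r0:Add1,r1:5,r2:9,r3:13,r4:Mul1,r5:Add2
  c14: CDB Mul1=2809  regs: r0:Add1,r1:5,r2:9,r3:13,r4:2809,r5:Add2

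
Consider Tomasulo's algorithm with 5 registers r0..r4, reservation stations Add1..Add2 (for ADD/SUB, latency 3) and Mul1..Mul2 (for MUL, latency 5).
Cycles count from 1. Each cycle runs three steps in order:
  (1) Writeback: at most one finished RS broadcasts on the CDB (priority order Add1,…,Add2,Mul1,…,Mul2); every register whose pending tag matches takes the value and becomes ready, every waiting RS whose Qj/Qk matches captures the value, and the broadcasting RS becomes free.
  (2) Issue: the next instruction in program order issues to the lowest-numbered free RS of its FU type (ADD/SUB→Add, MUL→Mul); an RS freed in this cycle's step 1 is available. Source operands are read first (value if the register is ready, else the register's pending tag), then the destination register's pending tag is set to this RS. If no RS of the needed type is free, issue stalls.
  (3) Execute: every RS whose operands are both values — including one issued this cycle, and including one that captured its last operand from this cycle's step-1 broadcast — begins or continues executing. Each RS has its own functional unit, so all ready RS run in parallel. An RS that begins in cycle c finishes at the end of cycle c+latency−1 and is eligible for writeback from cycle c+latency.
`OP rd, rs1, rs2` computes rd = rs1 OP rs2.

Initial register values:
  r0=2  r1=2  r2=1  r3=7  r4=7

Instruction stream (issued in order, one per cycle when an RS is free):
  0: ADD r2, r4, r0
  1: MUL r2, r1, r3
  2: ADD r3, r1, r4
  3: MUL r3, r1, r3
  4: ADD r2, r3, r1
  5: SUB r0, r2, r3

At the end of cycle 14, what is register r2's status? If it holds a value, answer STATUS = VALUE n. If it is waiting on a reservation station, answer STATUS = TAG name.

STATUS = VALUE 20

  c1: issue ADD r2<-Add1  regs: r0:2,r1:2,r2:Add1,r3:7,r4:7
  c2: issue MUL r2<-Mul1  regs: r0:2,r1:2,r2:Mul1,r3:7,r4:7
  c3: issue ADD r3<-Add2  regs: r0:2,r1:2,r2:Mul1,r3:Add2,r4:7
  c4: CDB Add1=9; issue MUL r3<-Mul2  regs: r0:2,r1:2,r2:Mul1,r3:Mul2,r4:7
  c5: issue ADD r2<-Add1  regs: r0:2,r1:2,r2:Add1,r3:Mul2,r4:7
  c6: CDB Add2=9; issue SUB r0<-Add2  regs: r0:Add2,r1:2,r2:Add1,r3:Mul2,r4:7
  c7: CDB Mul1=14  regs: r0:Add2,r1:2,r2:Add1,r3:Mul2,r4:7
  c8: -  regs: r0:Add2,r1:2,r2:Add1,r3:Mul2,r4:7
  c9: -  regs: r0:Add2,r1:2,r2:Add1,r3:Mul2,r4:7
  c10: -  regs: r0:Add2,r1:2,r2:Add1,r3:Mul2,r4:7
  c11: CDB Mul2=18  regs: r0:Add2,r1:2,r2:Add1,r3:18,r4:7
  c12: -  regs: r0:Add2,r1:2,r2:Add1,r3:18,r4:7
  c13: -  regs: r0:Add2,r1:2,r2:Add1,r3:18,r4:7
  c14: CDB Add1=20  regs: r0:Add2,r1:2,r2:20,r3:18,r4:7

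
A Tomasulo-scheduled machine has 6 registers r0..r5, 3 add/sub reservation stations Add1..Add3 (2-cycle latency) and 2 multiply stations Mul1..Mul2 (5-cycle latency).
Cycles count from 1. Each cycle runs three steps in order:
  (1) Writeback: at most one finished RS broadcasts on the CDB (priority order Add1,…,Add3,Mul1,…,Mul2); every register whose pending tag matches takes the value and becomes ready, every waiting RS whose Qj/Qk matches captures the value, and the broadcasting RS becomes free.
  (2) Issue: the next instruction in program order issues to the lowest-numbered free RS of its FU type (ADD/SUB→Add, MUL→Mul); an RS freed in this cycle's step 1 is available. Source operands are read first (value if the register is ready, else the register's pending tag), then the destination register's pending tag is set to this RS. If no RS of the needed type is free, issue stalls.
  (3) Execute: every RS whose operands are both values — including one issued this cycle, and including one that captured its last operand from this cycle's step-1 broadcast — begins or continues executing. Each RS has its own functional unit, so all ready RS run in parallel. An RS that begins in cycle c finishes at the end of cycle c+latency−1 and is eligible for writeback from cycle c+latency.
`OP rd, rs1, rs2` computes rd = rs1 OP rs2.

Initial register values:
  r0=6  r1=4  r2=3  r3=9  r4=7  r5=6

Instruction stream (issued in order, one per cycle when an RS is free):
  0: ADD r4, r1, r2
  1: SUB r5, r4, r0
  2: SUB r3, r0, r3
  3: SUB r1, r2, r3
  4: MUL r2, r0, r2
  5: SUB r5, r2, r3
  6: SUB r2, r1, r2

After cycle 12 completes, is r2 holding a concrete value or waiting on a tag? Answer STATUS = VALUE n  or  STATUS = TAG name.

  c1: issue ADD r4<-Add1  regs: r0:6,r1:4,r2:3,r3:9,r4:Add1,r5:6
  c2: issue SUB r5<-Add2  regs: r0:6,r1:4,r2:3,r3:9,r4:Add1,r5:Add2
  c3: CDB Add1=7; issue SUB r3<-Add1  regs: r0:6,r1:4,r2:3,r3:Add1,r4:7,r5:Add2
  c4: issue SUB r1<-Add3  regs: r0:6,r1:Add3,r2:3,r3:Add1,r4:7,r5:Add2
  c5: CDB Add1=-3; issue MUL r2<-Mul1  regs: r0:6,r1:Add3,r2:Mul1,r3:-3,r4:7,r5:Add2
  c6: CDB Add2=1; issue SUB r5<-Add1  regs: r0:6,r1:Add3,r2:Mul1,r3:-3,r4:7,r5:Add1
  c7: CDB Add3=6; issue SUB r2<-Add2  regs: r0:6,r1:6,r2:Add2,r3:-3,r4:7,r5:Add1
  c8: -  regs: r0:6,r1:6,r2:Add2,r3:-3,r4:7,r5:Add1
  c9: -  regs: r0:6,r1:6,r2:Add2,r3:-3,r4:7,r5:Add1
  c10: CDB Mul1=18  regs: r0:6,r1:6,r2:Add2,r3:-3,r4:7,r5:Add1
  c11: -  regs: r0:6,r1:6,r2:Add2,r3:-3,r4:7,r5:Add1
  c12: CDB Add1=21  regs: r0:6,r1:6,r2:Add2,r3:-3,r4:7,r5:21

STATUS = TAG Add2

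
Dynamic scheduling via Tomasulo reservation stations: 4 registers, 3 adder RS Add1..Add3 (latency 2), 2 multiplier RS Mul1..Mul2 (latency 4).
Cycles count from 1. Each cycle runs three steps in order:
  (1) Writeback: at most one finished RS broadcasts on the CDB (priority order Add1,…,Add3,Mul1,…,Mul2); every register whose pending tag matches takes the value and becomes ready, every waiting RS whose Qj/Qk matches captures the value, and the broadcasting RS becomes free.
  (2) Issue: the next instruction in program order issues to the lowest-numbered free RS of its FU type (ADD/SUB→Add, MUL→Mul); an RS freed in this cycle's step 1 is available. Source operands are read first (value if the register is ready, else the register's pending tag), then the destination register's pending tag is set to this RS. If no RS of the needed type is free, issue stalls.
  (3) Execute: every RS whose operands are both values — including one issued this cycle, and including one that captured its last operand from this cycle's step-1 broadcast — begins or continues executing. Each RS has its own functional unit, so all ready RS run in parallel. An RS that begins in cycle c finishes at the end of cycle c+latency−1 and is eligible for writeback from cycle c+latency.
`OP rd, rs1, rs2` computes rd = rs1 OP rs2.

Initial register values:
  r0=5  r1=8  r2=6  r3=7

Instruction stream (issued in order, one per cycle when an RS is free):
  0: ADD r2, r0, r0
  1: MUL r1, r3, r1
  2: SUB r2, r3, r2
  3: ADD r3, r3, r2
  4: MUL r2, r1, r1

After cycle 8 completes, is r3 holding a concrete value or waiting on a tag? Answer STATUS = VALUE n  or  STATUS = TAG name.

STATUS = VALUE 4

cycle 1: issue ADD r2<-Add1 // r0:5,r1:8,r2:Add1,r3:7
cycle 2: issue MUL r1<-Mul1 // r0:5,r1:Mul1,r2:Add1,r3:7
cycle 3: CDB Add1=10; issue SUB r2<-Add1 // r0:5,r1:Mul1,r2:Add1,r3:7
cycle 4: issue ADD r3<-Add2 // r0:5,r1:Mul1,r2:Add1,r3:Add2
cycle 5: CDB Add1=-3; issue MUL r2<-Mul2 // r0:5,r1:Mul1,r2:Mul2,r3:Add2
cycle 6: CDB Mul1=56 // r0:5,r1:56,r2:Mul2,r3:Add2
cycle 7: CDB Add2=4 // r0:5,r1:56,r2:Mul2,r3:4
cycle 8: - // r0:5,r1:56,r2:Mul2,r3:4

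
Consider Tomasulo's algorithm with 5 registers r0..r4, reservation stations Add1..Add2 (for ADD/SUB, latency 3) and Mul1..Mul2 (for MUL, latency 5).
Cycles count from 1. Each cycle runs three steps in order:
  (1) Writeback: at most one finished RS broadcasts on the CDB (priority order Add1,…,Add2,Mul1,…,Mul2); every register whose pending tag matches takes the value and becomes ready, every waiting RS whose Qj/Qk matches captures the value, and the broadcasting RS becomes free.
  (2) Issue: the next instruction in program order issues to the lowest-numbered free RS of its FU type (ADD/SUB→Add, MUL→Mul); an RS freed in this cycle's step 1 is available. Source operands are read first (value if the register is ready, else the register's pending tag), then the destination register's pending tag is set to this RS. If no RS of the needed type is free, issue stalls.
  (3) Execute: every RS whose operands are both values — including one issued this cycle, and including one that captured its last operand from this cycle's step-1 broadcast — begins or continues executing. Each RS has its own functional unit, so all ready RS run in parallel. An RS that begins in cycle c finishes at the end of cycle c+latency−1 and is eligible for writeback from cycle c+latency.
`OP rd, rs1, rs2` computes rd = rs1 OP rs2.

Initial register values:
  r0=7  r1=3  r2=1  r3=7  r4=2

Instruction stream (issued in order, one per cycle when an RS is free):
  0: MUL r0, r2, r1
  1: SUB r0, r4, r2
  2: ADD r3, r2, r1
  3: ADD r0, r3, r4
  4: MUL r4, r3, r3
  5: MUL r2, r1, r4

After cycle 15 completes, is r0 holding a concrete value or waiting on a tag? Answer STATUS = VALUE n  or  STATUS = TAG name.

STATUS = VALUE 6

cycle 1: issue MUL r0<-Mul1 // r0:Mul1,r1:3,r2:1,r3:7,r4:2
cycle 2: issue SUB r0<-Add1 // r0:Add1,r1:3,r2:1,r3:7,r4:2
cycle 3: issue ADD r3<-Add2 // r0:Add1,r1:3,r2:1,r3:Add2,r4:2
cycle 4: stall // r0:Add1,r1:3,r2:1,r3:Add2,r4:2
cycle 5: CDB Add1=1; issue ADD r0<-Add1 // r0:Add1,r1:3,r2:1,r3:Add2,r4:2
cycle 6: CDB Add2=4; issue MUL r4<-Mul2 // r0:Add1,r1:3,r2:1,r3:4,r4:Mul2
cycle 7: CDB Mul1=3; issue MUL r2<-Mul1 // r0:Add1,r1:3,r2:Mul1,r3:4,r4:Mul2
cycle 8: - // r0:Add1,r1:3,r2:Mul1,r3:4,r4:Mul2
cycle 9: CDB Add1=6 // r0:6,r1:3,r2:Mul1,r3:4,r4:Mul2
cycle 10: - // r0:6,r1:3,r2:Mul1,r3:4,r4:Mul2
cycle 11: CDB Mul2=16 // r0:6,r1:3,r2:Mul1,r3:4,r4:16
cycle 12: - // r0:6,r1:3,r2:Mul1,r3:4,r4:16
cycle 13: - // r0:6,r1:3,r2:Mul1,r3:4,r4:16
cycle 14: - // r0:6,r1:3,r2:Mul1,r3:4,r4:16
cycle 15: - // r0:6,r1:3,r2:Mul1,r3:4,r4:16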